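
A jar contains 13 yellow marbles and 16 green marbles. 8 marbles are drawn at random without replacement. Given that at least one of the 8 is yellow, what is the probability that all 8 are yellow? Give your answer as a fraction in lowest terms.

Work in counts. Selections with at least one yellow: C(29,8) − C(16,8) = 4292145 − 12870 = 4279275.
Of those, selections where all 8 are yellow: C(13,8) = 1287.
Conditional probability = 1287/4279275 = 1/3325.

1/3325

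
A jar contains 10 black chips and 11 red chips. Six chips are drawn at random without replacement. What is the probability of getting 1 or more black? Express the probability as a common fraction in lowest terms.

There are C(21,6) = 54264 ways to choose the 6.
The complement is all 6 are red: C(11,6) = 462.
Probability = 1 − 462/54264 = 53802/54264 = 1281/1292.

1281/1292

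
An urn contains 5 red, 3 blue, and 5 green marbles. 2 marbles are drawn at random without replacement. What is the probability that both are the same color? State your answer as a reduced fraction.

There are C(13,2) = 78 ways to draw 2 marbles.
All same color: C(5,2) + C(3,2) + C(5,2) = 10 + 3 + 10 = 23.
Probability = 23/78.

23/78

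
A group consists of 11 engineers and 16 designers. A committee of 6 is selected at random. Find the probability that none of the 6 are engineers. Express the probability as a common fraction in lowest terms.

There are C(27,6) = 296010 possible selections.
Selections with no engineers (all designers): C(16,6) = 8008.
Probability = 8008/296010 = 28/1035.

28/1035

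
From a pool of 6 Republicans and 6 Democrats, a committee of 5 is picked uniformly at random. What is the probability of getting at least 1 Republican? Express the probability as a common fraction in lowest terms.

131/132

Total selections: C(12,5) = 792.
The complement is all 5 are Democrats: C(6,5) = 6.
Probability = 1 − 6/792 = 786/792 = 131/132.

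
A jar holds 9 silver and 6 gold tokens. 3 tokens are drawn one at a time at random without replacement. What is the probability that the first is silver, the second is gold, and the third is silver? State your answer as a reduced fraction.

Multiply the conditional probabilities at each draw: 9/15 · 6/14 · 8/13 = 432/2730 = 72/455.

72/455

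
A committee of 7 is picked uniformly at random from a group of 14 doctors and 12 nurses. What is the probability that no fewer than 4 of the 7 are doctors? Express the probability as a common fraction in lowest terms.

137/230

There are C(26,7) = 657800 ways to choose the 7.
Favorable selections (no fewer than 4 doctors): C(14,4)·C(12,3) + C(14,5)·C(12,2) + C(14,6)·C(12,1) + C(14,7)·C(12,0) = 220220 + 132132 + 36036 + 3432 = 391820.
Probability = 391820/657800 = 137/230.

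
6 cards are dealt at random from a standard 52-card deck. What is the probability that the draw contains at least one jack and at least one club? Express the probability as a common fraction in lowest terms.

There are C(52,6) = 20358520 possible draws.
By inclusion-exclusion on the complements, draws missing all jacks or all clubs: C(48,6) + C(39,6) − C(36,6) = 12271512 + 3262623 − 1947792 = 13586343.
So draws with at least one of each: 20358520 − 13586343 = 6772177, probability 6772177/20358520.

6772177/20358520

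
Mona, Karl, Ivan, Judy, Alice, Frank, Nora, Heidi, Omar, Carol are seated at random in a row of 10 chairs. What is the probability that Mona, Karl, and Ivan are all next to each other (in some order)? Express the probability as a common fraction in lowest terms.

There are 10! = 3628800 arrangements.
Treat the three as one block: 8! placements × 3! orders within the block = 40320·6 = 241920.
Probability = 241920/3628800 = 1/15.

1/15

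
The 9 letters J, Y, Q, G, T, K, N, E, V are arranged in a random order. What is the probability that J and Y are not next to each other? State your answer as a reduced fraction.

7/9

There are 9! = 362880 arrangements.
Arrangements with J and Y adjacent: 2·8! = 80640.
So not adjacent: 362880 − 80640 = 282240, probability 282240/362880 = 7/9.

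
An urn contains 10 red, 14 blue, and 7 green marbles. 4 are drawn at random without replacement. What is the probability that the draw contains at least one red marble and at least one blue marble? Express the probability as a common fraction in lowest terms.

661/899

There are C(31,4) = 31465 possible draws.
By inclusion-exclusion on the complements, draws missing all red or all blue: C(21,4) + C(17,4) − C(7,4) = 5985 + 2380 − 35 = 8330.
So draws with at least one of each: 31465 − 8330 = 23135, probability 23135/31465 = 661/899.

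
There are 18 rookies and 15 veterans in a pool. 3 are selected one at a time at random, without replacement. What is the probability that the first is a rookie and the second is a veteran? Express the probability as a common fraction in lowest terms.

45/176

Multiply the conditional probabilities at each draw: 18/33 · 15/32 = 270/1056 = 45/176.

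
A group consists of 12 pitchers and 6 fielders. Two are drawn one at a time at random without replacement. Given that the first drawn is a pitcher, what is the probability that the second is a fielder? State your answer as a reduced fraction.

After removing one pitcher, 17 remain: 11 pitchers and 6 fielders.
So the probability the next is a fielder is 6/17.

6/17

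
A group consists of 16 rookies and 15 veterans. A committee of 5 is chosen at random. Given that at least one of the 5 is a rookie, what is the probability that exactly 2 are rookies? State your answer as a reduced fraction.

Work in counts. Selections with at least one rookie: C(31,5) − C(15,5) = 169911 − 3003 = 166908.
Of those, selections where exactly 2 are rookies: C(16,2)·C(15,3) = 120·455 = 54600.
Conditional probability = 54600/166908 = 650/1987.

650/1987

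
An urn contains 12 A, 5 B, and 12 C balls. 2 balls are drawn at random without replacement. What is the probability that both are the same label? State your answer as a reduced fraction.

There are C(29,2) = 406 ways to draw 2 balls.
All same label: C(12,2) + C(5,2) + C(12,2) = 66 + 10 + 66 = 142.
Probability = 142/406 = 71/203.

71/203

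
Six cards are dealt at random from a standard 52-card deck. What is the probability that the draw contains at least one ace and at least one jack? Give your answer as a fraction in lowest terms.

718637/5089630

There are C(52,6) = 20358520 possible draws.
By inclusion-exclusion on the complements, draws missing all aces or all jacks: C(48,6) + C(48,6) − C(44,6) = 12271512 + 12271512 − 7059052 = 17483972.
So draws with at least one of each: 20358520 − 17483972 = 2874548, probability 2874548/20358520 = 718637/5089630.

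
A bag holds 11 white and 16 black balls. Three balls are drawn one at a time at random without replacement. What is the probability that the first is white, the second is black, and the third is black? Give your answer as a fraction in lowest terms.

Multiply the conditional probabilities at each draw: 11/27 · 16/26 · 15/25 = 2640/17550 = 88/585.

88/585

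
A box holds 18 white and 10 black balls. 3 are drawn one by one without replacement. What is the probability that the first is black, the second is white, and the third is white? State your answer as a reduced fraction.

85/546

Multiply the conditional probabilities at each draw: 10/28 · 18/27 · 17/26 = 3060/19656 = 85/546.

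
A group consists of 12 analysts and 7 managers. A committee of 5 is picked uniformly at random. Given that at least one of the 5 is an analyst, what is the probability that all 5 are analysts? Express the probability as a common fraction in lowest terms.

Work in counts. Selections with at least one analyst: C(19,5) − C(7,5) = 11628 − 21 = 11607.
Of those, selections where all 5 are analysts: C(12,5) = 792.
Conditional probability = 792/11607 = 264/3869.

264/3869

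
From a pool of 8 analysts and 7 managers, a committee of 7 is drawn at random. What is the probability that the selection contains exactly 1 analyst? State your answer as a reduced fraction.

56/6435

Total number of selections: C(15,7) = 6435.
Selections with exactly 1 analyst: choose 1 of the 8 analysts and 6 of the 7 managers, C(8,1)·C(7,6) = 8·7 = 56.
Probability = 56/6435.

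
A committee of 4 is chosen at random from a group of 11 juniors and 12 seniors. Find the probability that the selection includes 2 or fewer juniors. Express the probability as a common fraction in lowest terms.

Total selections: C(23,4) = 8855.
Favorable selections (2 or fewer juniors): C(11,0)·C(12,4) + C(11,1)·C(12,3) + C(11,2)·C(12,2) = 495 + 2420 + 3630 = 6545.
Probability = 6545/8855 = 17/23.

17/23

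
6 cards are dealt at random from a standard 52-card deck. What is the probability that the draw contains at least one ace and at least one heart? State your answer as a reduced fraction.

6772177/20358520

There are C(52,6) = 20358520 possible draws.
By inclusion-exclusion on the complements, draws missing all aces or all hearts: C(48,6) + C(39,6) − C(36,6) = 12271512 + 3262623 − 1947792 = 13586343.
So draws with at least one of each: 20358520 − 13586343 = 6772177, probability 6772177/20358520.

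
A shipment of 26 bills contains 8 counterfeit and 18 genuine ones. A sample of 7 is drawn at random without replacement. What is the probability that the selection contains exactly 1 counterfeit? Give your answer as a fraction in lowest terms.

The sample space is all 7-subsets of the 26: C(26,7) = 657800.
Selections with exactly 1 counterfeit: choose 1 of the 8 counterfeit and 6 of the 18 genuine, C(8,1)·C(18,6) = 8·18564 = 148512.
Probability = 148512/657800 = 1428/6325.

1428/6325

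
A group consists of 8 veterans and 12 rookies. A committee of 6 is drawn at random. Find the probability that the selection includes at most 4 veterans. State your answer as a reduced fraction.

1903/1938

Total selections: C(20,6) = 38760.
Count the complement (more than 4 veterans): C(8,5)·C(12,1) + C(8,6)·C(12,0) = 672 + 28 = 700.
Probability = 1 − 700/38760 = 38060/38760 = 1903/1938.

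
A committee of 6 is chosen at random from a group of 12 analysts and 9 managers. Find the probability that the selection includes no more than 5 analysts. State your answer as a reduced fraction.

635/646

Total selections: C(21,6) = 54264.
The complement is exactly 6 analysts: C(12,6)·C(9,0) = 924.
Probability = 1 − 924/54264 = 53340/54264 = 635/646.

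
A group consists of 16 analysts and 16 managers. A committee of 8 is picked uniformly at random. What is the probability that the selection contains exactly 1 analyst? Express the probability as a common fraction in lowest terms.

704/40455

Total number of selections: C(32,8) = 10518300.
Selections with exactly 1 analyst: choose 1 of the 16 analysts and 7 of the 16 managers, C(16,1)·C(16,7) = 16·11440 = 183040.
Probability = 183040/10518300 = 704/40455.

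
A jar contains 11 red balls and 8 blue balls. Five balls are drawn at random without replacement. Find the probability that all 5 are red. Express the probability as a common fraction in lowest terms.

There are C(19,5) = 11628 possible selections.
Selections with all red: C(11,5) = 462.
Probability = 462/11628 = 77/1938.

77/1938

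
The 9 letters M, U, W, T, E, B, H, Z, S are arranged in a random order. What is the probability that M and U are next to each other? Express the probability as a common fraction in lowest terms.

There are 9! = 362880 arrangements.
Treat M and U as a block: 8! arrangements of the blocks × 2 orders within the block = 2·40320 = 80640.
Probability = 80640/362880 = 2/9.

2/9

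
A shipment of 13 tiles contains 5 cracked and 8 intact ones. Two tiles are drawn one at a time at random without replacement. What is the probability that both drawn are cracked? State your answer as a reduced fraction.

5/39

Multiply the conditional probabilities at each draw: 5/13 · 4/12 = 20/156 = 5/39.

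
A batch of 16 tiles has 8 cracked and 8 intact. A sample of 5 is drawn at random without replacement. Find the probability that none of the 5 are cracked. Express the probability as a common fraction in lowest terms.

There are C(16,5) = 4368 possible selections.
Selections with no cracked (all intact): C(8,5) = 56.
Probability = 56/4368 = 1/78.

1/78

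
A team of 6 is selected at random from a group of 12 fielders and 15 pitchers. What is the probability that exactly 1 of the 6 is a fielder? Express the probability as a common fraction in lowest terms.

14/115

There are C(27,6) = 296010 ways to choose 6 from 27.
Selections with exactly 1 fielder: choose 1 of the 12 fielders and 5 of the 15 pitchers, C(12,1)·C(15,5) = 12·3003 = 36036.
Probability = 36036/296010 = 14/115.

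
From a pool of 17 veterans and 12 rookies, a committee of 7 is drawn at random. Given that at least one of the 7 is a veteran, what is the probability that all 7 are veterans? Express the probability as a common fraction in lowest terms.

Work in counts. Selections with at least one veteran: C(29,7) − C(12,7) = 1560780 − 792 = 1559988.
Of those, selections where all 7 are veterans: C(17,7) = 19448.
Conditional probability = 19448/1559988 = 286/22941.

286/22941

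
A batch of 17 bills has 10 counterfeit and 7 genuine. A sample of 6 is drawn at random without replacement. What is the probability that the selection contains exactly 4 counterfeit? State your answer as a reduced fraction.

315/884

The sample space is all 6-subsets of the 17: C(17,6) = 12376.
Selections with exactly 4 counterfeit: choose 4 of the 10 counterfeit and 2 of the 7 genuine, C(10,4)·C(7,2) = 210·21 = 4410.
Probability = 4410/12376 = 315/884.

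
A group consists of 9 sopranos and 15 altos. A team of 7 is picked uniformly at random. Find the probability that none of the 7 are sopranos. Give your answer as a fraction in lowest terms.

There are C(24,7) = 346104 possible selections.
Selections with no sopranos (all altos): C(15,7) = 6435.
Probability = 6435/346104 = 65/3496.

65/3496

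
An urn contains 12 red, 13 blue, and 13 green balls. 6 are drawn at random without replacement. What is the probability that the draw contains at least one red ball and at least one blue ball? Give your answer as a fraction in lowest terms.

There are C(38,6) = 2760681 possible draws.
By inclusion-exclusion on the complements, draws missing all red or all blue: C(26,6) + C(25,6) − C(13,6) = 230230 + 177100 − 1716 = 405614.
So draws with at least one of each: 2760681 − 405614 = 2355067, probability 2355067/2760681 = 214097/250971.

214097/250971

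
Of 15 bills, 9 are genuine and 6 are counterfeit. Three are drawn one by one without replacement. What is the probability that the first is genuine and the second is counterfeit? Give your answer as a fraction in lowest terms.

Multiply the conditional probabilities at each draw: 9/15 · 6/14 = 54/210 = 9/35.

9/35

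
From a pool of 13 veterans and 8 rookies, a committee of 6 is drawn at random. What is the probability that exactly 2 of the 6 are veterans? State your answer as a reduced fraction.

There are C(21,6) = 54264 ways to choose 6 from 21.
Selections with exactly 2 veterans: choose 2 of the 13 veterans and 4 of the 8 rookies, C(13,2)·C(8,4) = 78·70 = 5460.
Probability = 5460/54264 = 65/646.

65/646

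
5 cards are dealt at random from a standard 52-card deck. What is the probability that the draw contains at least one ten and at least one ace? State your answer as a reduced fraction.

6509/64974

There are C(52,5) = 2598960 possible draws.
By inclusion-exclusion on the complements, draws missing all tens or all aces: C(48,5) + C(48,5) − C(44,5) = 1712304 + 1712304 − 1086008 = 2338600.
So draws with at least one of each: 2598960 − 2338600 = 260360, probability 260360/2598960 = 6509/64974.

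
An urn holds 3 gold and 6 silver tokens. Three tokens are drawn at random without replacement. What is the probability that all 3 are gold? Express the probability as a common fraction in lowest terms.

1/84

There are C(9,3) = 84 possible selections.
Selections with all gold: C(3,3) = 1.
Probability = 1/84.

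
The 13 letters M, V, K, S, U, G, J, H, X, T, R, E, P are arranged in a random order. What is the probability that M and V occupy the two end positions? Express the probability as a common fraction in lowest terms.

There are 13! = 6227020800 arrangements.
Place M and V at the ends in 2 ways, arrange the remaining 11 in 11! = 39916800 ways: 2·39916800 = 79833600.
Probability = 79833600/6227020800 = 1/78.

1/78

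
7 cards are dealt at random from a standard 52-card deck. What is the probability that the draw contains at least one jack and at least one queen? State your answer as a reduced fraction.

There are C(52,7) = 133784560 possible draws.
By inclusion-exclusion on the complements, draws missing all jacks or all queens: C(48,7) + C(48,7) − C(44,7) = 73629072 + 73629072 − 38320568 = 108937576.
So draws with at least one of each: 133784560 − 108937576 = 24846984, probability 24846984/133784560 = 3105873/16723070.

3105873/16723070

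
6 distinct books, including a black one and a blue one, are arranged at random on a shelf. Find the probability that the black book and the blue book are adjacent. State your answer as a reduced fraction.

There are 6! = 720 arrangements.
Treat the black book and the blue book as a block: 5! arrangements of the blocks × 2 orders within the block = 2·120 = 240.
Probability = 240/720 = 1/3.

1/3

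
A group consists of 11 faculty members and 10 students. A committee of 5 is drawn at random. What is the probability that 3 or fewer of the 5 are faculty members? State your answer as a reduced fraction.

97/119

Total selections: C(21,5) = 20349.
Count the complement (more than 3 faculty members): C(11,4)·C(10,1) + C(11,5)·C(10,0) = 3300 + 462 = 3762.
Probability = 1 − 3762/20349 = 16587/20349 = 97/119.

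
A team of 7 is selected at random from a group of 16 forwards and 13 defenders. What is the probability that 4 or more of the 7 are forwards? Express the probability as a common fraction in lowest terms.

18784/30015

There are C(29,7) = 1560780 ways to choose the 7.
Favorable selections (4 or more forwards): C(16,4)·C(13,3) + C(16,5)·C(13,2) + C(16,6)·C(13,1) + C(16,7)·C(13,0) = 520520 + 340704 + 104104 + 11440 = 976768.
Probability = 976768/1560780 = 18784/30015.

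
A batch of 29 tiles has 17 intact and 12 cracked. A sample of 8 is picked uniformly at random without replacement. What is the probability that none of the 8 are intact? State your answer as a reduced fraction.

1/8671

There are C(29,8) = 4292145 possible selections.
Selections with no intact (all cracked): C(12,8) = 495.
Probability = 495/4292145 = 1/8671.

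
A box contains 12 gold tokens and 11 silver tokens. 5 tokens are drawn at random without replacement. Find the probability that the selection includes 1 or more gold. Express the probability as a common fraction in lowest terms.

Total selections: C(23,5) = 33649.
The complement is all 5 are silver: C(11,5) = 462.
Probability = 1 − 462/33649 = 33187/33649 = 431/437.

431/437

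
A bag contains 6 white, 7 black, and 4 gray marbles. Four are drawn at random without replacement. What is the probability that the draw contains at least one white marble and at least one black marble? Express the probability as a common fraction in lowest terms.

There are C(17,4) = 2380 possible draws.
By inclusion-exclusion on the complements, draws missing all white or all black: C(11,4) + C(10,4) − C(4,4) = 330 + 210 − 1 = 539.
So draws with at least one of each: 2380 − 539 = 1841, probability 1841/2380 = 263/340.

263/340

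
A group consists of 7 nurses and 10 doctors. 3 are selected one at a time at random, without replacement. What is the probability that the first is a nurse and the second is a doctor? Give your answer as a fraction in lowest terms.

Multiply the conditional probabilities at each draw: 7/17 · 10/16 = 70/272 = 35/136.

35/136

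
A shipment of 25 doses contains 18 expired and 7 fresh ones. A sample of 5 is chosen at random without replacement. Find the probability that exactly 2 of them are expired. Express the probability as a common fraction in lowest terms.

51/506

There are C(25,5) = 53130 ways to choose 5 from 25.
Selections with exactly 2 expired: choose 2 of the 18 expired and 3 of the 7 fresh, C(18,2)·C(7,3) = 153·35 = 5355.
Probability = 5355/53130 = 51/506.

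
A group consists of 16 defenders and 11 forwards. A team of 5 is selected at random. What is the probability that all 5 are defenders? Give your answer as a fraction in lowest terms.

There are C(27,5) = 80730 possible selections.
Selections with all defenders: C(16,5) = 4368.
Probability = 4368/80730 = 56/1035.

56/1035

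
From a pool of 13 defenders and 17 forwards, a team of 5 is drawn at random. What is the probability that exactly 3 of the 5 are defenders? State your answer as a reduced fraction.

The sample space is all 5-subsets of the 30: C(30,5) = 142506.
Selections with exactly 3 defenders: choose 3 of the 13 defenders and 2 of the 17 forwards, C(13,3)·C(17,2) = 286·136 = 38896.
Probability = 38896/142506 = 1496/5481.

1496/5481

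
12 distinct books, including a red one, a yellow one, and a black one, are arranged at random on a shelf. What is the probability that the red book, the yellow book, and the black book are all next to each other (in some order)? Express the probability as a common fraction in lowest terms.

1/22

There are 12! = 479001600 arrangements.
Treat the three as one block: 10! placements × 3! orders within the block = 3628800·6 = 21772800.
Probability = 21772800/479001600 = 1/22.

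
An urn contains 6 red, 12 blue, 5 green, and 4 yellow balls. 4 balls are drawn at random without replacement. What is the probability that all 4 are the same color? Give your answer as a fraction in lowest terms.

86/2925

There are C(27,4) = 17550 ways to draw 4 balls.
All same color: C(6,4) + C(12,4) + C(5,4) + C(4,4) = 15 + 495 + 5 + 1 = 516.
Probability = 516/17550 = 86/2925.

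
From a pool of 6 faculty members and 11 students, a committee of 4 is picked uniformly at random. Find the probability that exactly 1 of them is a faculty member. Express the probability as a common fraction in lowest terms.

There are C(17,4) = 2380 ways to choose 4 from 17.
Selections with exactly 1 faculty member: choose 1 of the 6 faculty members and 3 of the 11 students, C(6,1)·C(11,3) = 6·165 = 990.
Probability = 990/2380 = 99/238.

99/238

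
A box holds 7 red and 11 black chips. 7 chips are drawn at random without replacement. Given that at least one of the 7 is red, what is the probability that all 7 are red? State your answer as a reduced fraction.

Work in counts. Selections with at least one red: C(18,7) − C(11,7) = 31824 − 330 = 31494.
Of those, selections where all 7 are red: C(7,7) = 1.
Conditional probability = 1/31494.

1/31494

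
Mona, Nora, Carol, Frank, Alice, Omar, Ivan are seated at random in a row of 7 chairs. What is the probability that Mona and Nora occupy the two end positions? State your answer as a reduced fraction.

1/21

There are 7! = 5040 arrangements.
Place Mona and Nora at the ends in 2 ways, arrange the remaining 5 in 5! = 120 ways: 2·120 = 240.
Probability = 240/5040 = 1/21.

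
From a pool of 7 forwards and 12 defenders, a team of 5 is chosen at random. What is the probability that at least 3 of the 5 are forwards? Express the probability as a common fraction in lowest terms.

Total selections: C(19,5) = 11628.
Favorable selections (at least 3 forwards): C(7,3)·C(12,2) + C(7,4)·C(12,1) + C(7,5)·C(12,0) = 2310 + 420 + 21 = 2751.
Probability = 2751/11628 = 917/3876.

917/3876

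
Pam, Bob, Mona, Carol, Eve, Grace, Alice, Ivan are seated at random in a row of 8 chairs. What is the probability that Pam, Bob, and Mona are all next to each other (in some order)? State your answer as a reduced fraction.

3/28

There are 8! = 40320 arrangements.
Treat the three as one block: 6! placements × 3! orders within the block = 720·6 = 4320.
Probability = 4320/40320 = 3/28.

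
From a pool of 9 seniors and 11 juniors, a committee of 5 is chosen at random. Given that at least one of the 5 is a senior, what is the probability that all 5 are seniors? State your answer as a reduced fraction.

21/2507

Work in counts. Selections with at least one senior: C(20,5) − C(11,5) = 15504 − 462 = 15042.
Of those, selections where all 5 are seniors: C(9,5) = 126.
Conditional probability = 126/15042 = 21/2507.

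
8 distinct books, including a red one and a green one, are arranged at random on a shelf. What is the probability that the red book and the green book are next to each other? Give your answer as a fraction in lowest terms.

There are 8! = 40320 arrangements.
Treat the red book and the green book as a block: 7! arrangements of the blocks × 2 orders within the block = 2·5040 = 10080.
Probability = 10080/40320 = 1/4.

1/4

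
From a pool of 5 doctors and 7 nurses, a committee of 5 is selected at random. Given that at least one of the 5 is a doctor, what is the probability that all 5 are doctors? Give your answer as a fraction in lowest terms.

Work in counts. Selections with at least one doctor: C(12,5) − C(7,5) = 792 − 21 = 771.
Of those, selections where all 5 are doctors: C(5,5) = 1.
Conditional probability = 1/771.

1/771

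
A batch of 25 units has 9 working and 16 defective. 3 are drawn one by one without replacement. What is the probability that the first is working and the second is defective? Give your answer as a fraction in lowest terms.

6/25

Multiply the conditional probabilities at each draw: 9/25 · 16/24 = 144/600 = 6/25.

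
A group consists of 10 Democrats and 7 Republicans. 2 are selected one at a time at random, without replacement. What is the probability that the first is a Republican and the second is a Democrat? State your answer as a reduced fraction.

Multiply the conditional probabilities at each draw: 7/17 · 10/16 = 70/272 = 35/136.

35/136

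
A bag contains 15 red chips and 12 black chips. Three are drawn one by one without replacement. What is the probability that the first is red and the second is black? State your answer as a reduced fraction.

10/39

Multiply the conditional probabilities at each draw: 15/27 · 12/26 = 180/702 = 10/39.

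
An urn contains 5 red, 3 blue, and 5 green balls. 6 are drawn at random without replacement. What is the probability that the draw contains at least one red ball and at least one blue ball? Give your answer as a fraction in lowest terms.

There are C(13,6) = 1716 possible draws.
By inclusion-exclusion on the complements, draws missing all red or all blue: C(8,6) + C(10,6) − C(5,6) = 28 + 210 − 0 = 238.
So draws with at least one of each: 1716 − 238 = 1478, probability 1478/1716 = 739/858.

739/858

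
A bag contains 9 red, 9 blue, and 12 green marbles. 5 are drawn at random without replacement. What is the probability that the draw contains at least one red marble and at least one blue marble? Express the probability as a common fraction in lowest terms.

1900/2639

There are C(30,5) = 142506 possible draws.
By inclusion-exclusion on the complements, draws missing all red or all blue: C(21,5) + C(21,5) − C(12,5) = 20349 + 20349 − 792 = 39906.
So draws with at least one of each: 142506 − 39906 = 102600, probability 102600/142506 = 1900/2639.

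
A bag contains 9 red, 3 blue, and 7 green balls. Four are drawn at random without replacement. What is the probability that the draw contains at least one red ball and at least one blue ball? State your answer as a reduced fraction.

There are C(19,4) = 3876 possible draws.
By inclusion-exclusion on the complements, draws missing all red or all blue: C(10,4) + C(16,4) − C(7,4) = 210 + 1820 − 35 = 1995.
So draws with at least one of each: 3876 − 1995 = 1881, probability 1881/3876 = 33/68.

33/68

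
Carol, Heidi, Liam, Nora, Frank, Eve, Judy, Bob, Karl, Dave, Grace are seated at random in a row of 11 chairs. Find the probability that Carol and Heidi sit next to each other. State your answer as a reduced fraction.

There are 11! = 39916800 arrangements.
Treat Carol and Heidi as a block: 10! arrangements of the blocks × 2 orders within the block = 2·3628800 = 7257600.
Probability = 7257600/39916800 = 2/11.

2/11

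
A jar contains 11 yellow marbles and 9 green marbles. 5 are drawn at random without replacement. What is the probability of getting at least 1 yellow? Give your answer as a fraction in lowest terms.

Total selections: C(20,5) = 15504.
The complement is all 5 are green: C(9,5) = 126.
Probability = 1 − 126/15504 = 15378/15504 = 2563/2584.

2563/2584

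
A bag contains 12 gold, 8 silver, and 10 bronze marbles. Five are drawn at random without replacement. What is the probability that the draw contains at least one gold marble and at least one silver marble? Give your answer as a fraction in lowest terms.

There are C(30,5) = 142506 possible draws.
By inclusion-exclusion on the complements, draws missing all gold or all silver: C(18,5) + C(22,5) − C(10,5) = 8568 + 26334 − 252 = 34650.
So draws with at least one of each: 142506 − 34650 = 107856, probability 107856/142506 = 856/1131.

856/1131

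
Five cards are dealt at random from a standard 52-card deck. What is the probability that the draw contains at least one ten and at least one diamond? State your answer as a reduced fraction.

229297/866320

There are C(52,5) = 2598960 possible draws.
By inclusion-exclusion on the complements, draws missing all tens or all diamonds: C(48,5) + C(39,5) − C(36,5) = 1712304 + 575757 − 376992 = 1911069.
So draws with at least one of each: 2598960 − 1911069 = 687891, probability 687891/2598960 = 229297/866320.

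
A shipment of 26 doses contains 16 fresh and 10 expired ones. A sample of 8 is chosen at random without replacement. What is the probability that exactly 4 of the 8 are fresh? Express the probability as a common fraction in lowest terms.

1176/4807

The sample space is all 8-subsets of the 26: C(26,8) = 1562275.
Selections with exactly 4 fresh: choose 4 of the 16 fresh and 4 of the 10 expired, C(16,4)·C(10,4) = 1820·210 = 382200.
Probability = 382200/1562275 = 1176/4807.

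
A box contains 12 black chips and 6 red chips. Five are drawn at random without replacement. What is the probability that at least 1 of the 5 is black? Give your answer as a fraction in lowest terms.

1427/1428

There are C(18,5) = 8568 ways to choose the 5.
The complement is all 5 are red: C(6,5) = 6.
Probability = 1 − 6/8568 = 8562/8568 = 1427/1428.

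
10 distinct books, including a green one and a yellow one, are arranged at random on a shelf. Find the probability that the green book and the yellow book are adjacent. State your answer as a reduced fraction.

There are 10! = 3628800 arrangements.
Treat the green book and the yellow book as a block: 9! arrangements of the blocks × 2 orders within the block = 2·362880 = 725760.
Probability = 725760/3628800 = 1/5.

1/5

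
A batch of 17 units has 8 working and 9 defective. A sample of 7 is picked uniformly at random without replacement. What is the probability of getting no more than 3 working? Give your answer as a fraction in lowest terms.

2823/4862

Total selections: C(17,7) = 19448.
Favorable selections (no more than 3 working): C(8,0)·C(9,7) + C(8,1)·C(9,6) + C(8,2)·C(9,5) + C(8,3)·C(9,4) = 36 + 672 + 3528 + 7056 = 11292.
Probability = 11292/19448 = 2823/4862.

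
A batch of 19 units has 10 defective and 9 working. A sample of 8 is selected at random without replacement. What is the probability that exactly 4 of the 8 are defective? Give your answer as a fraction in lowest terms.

There are C(19,8) = 75582 ways to choose 8 from 19.
Selections with exactly 4 defective: choose 4 of the 10 defective and 4 of the 9 working, C(10,4)·C(9,4) = 210·126 = 26460.
Probability = 26460/75582 = 1470/4199.

1470/4199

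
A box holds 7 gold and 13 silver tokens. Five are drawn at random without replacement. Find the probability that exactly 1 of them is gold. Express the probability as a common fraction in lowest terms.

Total number of selections: C(20,5) = 15504.
Selections with exactly 1 gold: choose 1 of the 7 gold and 4 of the 13 silver, C(7,1)·C(13,4) = 7·715 = 5005.
Probability = 5005/15504.

5005/15504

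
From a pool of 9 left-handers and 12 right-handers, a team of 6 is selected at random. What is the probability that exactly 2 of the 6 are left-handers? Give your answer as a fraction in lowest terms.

There are C(21,6) = 54264 ways to choose 6 from 21.
Selections with exactly 2 left-handers: choose 2 of the 9 left-handers and 4 of the 12 right-handers, C(9,2)·C(12,4) = 36·495 = 17820.
Probability = 17820/54264 = 1485/4522.

1485/4522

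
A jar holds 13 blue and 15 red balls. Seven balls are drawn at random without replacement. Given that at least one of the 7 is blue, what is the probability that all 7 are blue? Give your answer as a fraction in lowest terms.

4/2745

Work in counts. Selections with at least one blue: C(28,7) − C(15,7) = 1184040 − 6435 = 1177605.
Of those, selections where all 7 are blue: C(13,7) = 1716.
Conditional probability = 1716/1177605 = 4/2745.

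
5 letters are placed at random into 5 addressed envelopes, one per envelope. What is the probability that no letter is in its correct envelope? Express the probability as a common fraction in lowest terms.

11/30

There are 5! = 120 assignments.
By inclusion-exclusion, assignments with no fixed points: C(5,0)·5! − C(5,1)·4! + C(5,2)·3! − C(5,3)·2! + C(5,4)·1! − C(5,5)·0! = 44.
Probability = 44/120 = 11/30.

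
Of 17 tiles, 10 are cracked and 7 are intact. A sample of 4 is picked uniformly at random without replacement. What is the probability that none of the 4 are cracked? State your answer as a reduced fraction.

There are C(17,4) = 2380 possible selections.
Selections with no cracked (all intact): C(7,4) = 35.
Probability = 35/2380 = 1/68.

1/68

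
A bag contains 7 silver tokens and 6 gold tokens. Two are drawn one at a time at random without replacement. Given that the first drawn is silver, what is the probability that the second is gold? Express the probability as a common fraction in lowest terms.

1/2

After removing one silver, 12 remain: 6 silver and 6 gold.
So the probability the next is gold is 6/12 = 1/2.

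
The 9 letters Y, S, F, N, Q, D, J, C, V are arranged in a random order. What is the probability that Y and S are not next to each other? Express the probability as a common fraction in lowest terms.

7/9

There are 9! = 362880 arrangements.
Arrangements with Y and S adjacent: 2·8! = 80640.
So not adjacent: 362880 − 80640 = 282240, probability 282240/362880 = 7/9.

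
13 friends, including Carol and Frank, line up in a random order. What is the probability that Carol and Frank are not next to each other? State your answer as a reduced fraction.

There are 13! = 6227020800 arrangements.
Arrangements with Carol and Frank adjacent: 2·12! = 958003200.
So not adjacent: 6227020800 − 958003200 = 5269017600, probability 5269017600/6227020800 = 11/13.

11/13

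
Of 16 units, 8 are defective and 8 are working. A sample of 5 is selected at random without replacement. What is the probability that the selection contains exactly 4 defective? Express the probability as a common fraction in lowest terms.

The sample space is all 5-subsets of the 16: C(16,5) = 4368.
Selections with exactly 4 defective: choose 4 of the 8 defective and 1 of the 8 working, C(8,4)·C(8,1) = 70·8 = 560.
Probability = 560/4368 = 5/39.

5/39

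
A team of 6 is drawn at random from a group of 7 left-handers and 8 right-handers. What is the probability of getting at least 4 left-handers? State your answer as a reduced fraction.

3/13

Total selections: C(15,6) = 5005.
Favorable selections (at least 4 left-handers): C(7,4)·C(8,2) + C(7,5)·C(8,1) + C(7,6)·C(8,0) = 980 + 168 + 7 = 1155.
Probability = 1155/5005 = 3/13.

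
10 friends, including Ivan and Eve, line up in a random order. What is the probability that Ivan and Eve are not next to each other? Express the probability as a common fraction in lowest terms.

4/5

There are 10! = 3628800 arrangements.
Arrangements with Ivan and Eve adjacent: 2·9! = 725760.
So not adjacent: 3628800 − 725760 = 2903040, probability 2903040/3628800 = 4/5.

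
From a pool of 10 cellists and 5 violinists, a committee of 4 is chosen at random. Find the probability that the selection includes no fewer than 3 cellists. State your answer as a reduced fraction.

Total selections: C(15,4) = 1365.
Favorable selections (no fewer than 3 cellists): C(10,3)·C(5,1) + C(10,4)·C(5,0) = 600 + 210 = 810.
Probability = 810/1365 = 54/91.

54/91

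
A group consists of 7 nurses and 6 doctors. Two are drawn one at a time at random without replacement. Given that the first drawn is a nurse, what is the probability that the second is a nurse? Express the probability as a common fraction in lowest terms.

1/2

After removing one nurse, 12 remain: 6 nurses and 6 doctors.
So the probability the next is a nurse is 6/12 = 1/2.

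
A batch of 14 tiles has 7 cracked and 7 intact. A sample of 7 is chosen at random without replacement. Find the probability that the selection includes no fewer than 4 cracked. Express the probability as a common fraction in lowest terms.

There are C(14,7) = 3432 ways to choose the 7.
Favorable selections (no fewer than 4 cracked): C(7,4)·C(7,3) + C(7,5)·C(7,2) + C(7,6)·C(7,1) + C(7,7)·C(7,0) = 1225 + 441 + 49 + 1 = 1716.
Probability = 1716/3432 = 1/2.

1/2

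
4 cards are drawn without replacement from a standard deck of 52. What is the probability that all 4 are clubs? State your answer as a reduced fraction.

11/4165

There are C(52,4) = 270725 possible 4-card hands.
Hands that are all clubs: C(13,4) = 715.
Probability = 715/270725 = 11/4165.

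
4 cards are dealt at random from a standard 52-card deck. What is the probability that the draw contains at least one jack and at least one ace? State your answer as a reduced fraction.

1332/20825

There are C(52,4) = 270725 possible draws.
By inclusion-exclusion on the complements, draws missing all jacks or all aces: C(48,4) + C(48,4) − C(44,4) = 194580 + 194580 − 135751 = 253409.
So draws with at least one of each: 270725 − 253409 = 17316, probability 17316/270725 = 1332/20825.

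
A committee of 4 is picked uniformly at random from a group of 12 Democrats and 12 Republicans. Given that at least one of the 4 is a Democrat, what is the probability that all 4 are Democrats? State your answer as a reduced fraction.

15/307

Work in counts. Selections with at least one Democrat: C(24,4) − C(12,4) = 10626 − 495 = 10131.
Of those, selections where all 4 are Democrats: C(12,4) = 495.
Conditional probability = 495/10131 = 15/307.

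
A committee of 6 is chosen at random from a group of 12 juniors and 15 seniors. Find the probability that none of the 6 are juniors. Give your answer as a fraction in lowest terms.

There are C(27,6) = 296010 possible selections.
Selections with no juniors (all seniors): C(15,6) = 5005.
Probability = 5005/296010 = 7/414.

7/414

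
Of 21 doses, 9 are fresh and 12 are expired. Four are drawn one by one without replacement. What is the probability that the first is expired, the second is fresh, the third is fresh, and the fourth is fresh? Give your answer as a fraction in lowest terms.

4/95

Multiply the conditional probabilities at each draw: 12/21 · 9/20 · 8/19 · 7/18 = 6048/143640 = 4/95.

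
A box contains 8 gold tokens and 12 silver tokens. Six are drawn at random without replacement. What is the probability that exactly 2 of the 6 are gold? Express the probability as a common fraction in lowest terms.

231/646

Total number of selections: C(20,6) = 38760.
Selections with exactly 2 gold: choose 2 of the 8 gold and 4 of the 12 silver, C(8,2)·C(12,4) = 28·495 = 13860.
Probability = 13860/38760 = 231/646.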